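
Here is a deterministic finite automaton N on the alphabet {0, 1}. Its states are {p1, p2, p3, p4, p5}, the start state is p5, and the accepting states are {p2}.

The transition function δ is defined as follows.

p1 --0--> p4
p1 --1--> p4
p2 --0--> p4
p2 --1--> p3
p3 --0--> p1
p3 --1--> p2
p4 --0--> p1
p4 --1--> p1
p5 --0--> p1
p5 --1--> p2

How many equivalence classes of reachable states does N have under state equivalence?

3

Start with accepting vs non-accepting: {p2} | {p1,p3,p4,p5}.
Split {p1,p3,p4,p5} by δ(·,1) → {p1,p4} and {p3,p5}.
No further refinement is possible. Final partition (3 blocks): {p2} | {p1,p4} | {p3,p5}.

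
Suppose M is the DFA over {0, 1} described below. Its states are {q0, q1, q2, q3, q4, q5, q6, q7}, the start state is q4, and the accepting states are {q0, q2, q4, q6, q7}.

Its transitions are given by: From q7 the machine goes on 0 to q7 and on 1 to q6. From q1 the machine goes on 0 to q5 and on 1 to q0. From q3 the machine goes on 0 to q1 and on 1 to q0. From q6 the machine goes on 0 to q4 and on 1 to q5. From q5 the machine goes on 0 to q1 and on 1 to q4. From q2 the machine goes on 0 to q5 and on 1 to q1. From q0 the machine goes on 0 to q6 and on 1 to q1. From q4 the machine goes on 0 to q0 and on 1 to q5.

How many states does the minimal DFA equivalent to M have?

Reachable states from the start: {q0,q1,q4,q5,q6}. Unreachable: {q2,q3,q7} — drop them.
Start with accepting vs non-accepting: {q0,q4,q6} | {q1,q5}.
No further refinement is possible. Final partition (2 blocks): {q0,q4,q6} | {q1,q5}.

2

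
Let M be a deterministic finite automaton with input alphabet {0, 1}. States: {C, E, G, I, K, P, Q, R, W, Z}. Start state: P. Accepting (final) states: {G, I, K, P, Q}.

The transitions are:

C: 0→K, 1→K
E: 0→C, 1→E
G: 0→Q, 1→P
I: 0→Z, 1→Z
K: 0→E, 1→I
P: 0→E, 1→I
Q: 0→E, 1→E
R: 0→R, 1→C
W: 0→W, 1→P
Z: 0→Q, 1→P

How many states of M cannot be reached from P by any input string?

Starting at P and following transitions, the reachable set is {C, E, I, K, P, Q, Z}. That leaves G, R, W unreachable — 3 in total.

3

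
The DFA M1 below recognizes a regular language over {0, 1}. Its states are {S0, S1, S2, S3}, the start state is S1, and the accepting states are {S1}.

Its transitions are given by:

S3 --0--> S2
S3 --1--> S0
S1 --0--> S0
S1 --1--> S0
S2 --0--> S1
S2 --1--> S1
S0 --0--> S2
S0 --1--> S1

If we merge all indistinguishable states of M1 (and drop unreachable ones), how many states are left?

3

First remove the unreachable states {S3}; 3 states remain.
Initial partition by acceptance: {S1} | {S0,S2}.
Split {S0,S2} by δ(·,0) → {S0} and {S2}.
The partition is now stable with 3 blocks: {S1} | {S0} | {S2}.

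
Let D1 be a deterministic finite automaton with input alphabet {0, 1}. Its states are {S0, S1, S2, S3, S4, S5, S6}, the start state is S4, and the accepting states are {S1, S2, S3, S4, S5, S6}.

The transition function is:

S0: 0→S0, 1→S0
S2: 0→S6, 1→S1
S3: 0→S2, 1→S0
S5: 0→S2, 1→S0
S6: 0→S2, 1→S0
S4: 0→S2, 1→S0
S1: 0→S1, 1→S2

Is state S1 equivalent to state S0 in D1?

First remove the unreachable states {S3,S5}; 5 states remain.
Initial partition by acceptance: {S1,S2,S4,S6} | {S0}.
Split {S1,S2,S4,S6} by δ(·,1) → {S1,S2} and {S4,S6}.
On input 0, block {S1,S2} splits into {S1} and {S2}.
Stable partition: {S1} | {S0} | {S4,S6} | {S2} — 4 equivalence classes.
S1 and S0 end up in different blocks, so they are distinguishable. For instance, the string 'ε' is accepted from only S1.

No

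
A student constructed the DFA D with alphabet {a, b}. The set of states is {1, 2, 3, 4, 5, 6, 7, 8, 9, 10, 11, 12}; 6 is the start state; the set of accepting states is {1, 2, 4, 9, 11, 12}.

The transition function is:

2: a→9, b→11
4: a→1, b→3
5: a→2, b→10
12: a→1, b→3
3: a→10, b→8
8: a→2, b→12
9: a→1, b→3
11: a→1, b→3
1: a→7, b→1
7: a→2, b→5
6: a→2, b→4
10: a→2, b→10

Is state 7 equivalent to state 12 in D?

Every state is reachable, so we keep all 12.
P0 = {1,2,4,9,11,12} | {3,5,6,7,8,10}.
On input a, block {1,2,4,9,11,12} splits into {2,4,9,11,12} and {1}.
On input a, block {2,4,9,11,12} splits into {4,9,11,12} and {2}.
Split {3,5,6,7,8,10} by δ(·,a) → {5,6,7,8,10} and {3}.
Split {5,6,7,8,10} by δ(·,b) → {5,7,10} and {6,8}.
Stable partition: {4,9,11,12} | {5,7,10} | {1} | {2} | {3} | {6,8} — 6 equivalence classes.
7 and 12 end up in different blocks, so they are distinguishable. For instance, the string 'ε' is accepted from only 12.

No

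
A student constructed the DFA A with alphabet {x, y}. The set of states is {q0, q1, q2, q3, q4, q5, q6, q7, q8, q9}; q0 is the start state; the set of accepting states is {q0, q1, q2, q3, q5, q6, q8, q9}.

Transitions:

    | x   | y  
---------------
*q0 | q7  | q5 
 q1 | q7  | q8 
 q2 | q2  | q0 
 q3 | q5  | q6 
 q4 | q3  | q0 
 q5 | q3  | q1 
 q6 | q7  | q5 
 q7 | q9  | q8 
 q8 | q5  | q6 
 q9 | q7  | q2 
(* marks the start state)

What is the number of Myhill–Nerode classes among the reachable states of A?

3

States {q4} cannot be reached from the start state, so discard them.
P0 = {q0,q1,q2,q3,q5,q6,q8,q9} | {q7}.
Refine {q0,q1,q2,q3,q5,q6,q8,q9} on symbol x: members go to different blocks, giving {q0,q1,q6,q9} and {q2,q3,q5,q8}.
The partition is now stable with 3 blocks: {q0,q1,q6,q9} | {q7} | {q2,q3,q5,q8}.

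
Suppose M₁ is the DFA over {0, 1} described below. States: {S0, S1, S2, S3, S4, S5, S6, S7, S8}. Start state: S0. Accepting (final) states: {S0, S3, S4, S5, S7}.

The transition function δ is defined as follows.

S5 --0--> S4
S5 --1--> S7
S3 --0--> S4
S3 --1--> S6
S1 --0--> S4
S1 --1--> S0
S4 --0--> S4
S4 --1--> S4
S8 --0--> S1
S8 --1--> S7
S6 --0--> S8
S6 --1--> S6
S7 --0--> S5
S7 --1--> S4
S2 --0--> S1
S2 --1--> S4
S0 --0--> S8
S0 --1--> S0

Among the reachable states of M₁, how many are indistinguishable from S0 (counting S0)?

States {S2,S3,S6} cannot be reached from the start state, so discard them.
P0 = {S0,S4,S5,S7} | {S1,S8}.
On input 0, block {S0,S4,S5,S7} splits into {S4,S5,S7} and {S0}.
On input 0, block {S1,S8} splits into {S1} and {S8}.
The partition is now stable with 4 blocks: {S4,S5,S7} | {S1} | {S0} | {S8}.
State S0 belongs to the block {S0}, which has 1 states.

1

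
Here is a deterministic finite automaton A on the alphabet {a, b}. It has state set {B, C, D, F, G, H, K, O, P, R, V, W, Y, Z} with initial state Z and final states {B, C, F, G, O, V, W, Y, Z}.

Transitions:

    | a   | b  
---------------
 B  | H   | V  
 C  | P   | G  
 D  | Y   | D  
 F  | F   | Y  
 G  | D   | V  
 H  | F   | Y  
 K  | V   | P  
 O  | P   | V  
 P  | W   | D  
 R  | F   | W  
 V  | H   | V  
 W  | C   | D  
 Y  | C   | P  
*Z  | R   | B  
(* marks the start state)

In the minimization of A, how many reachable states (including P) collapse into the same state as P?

States {K,O} cannot be reached from the start state, so discard them.
Start with accepting vs non-accepting: {B,C,F,G,V,W,Y,Z} | {D,H,P,R}.
On input a, block {B,C,F,G,V,W,Y,Z} splits into {B,C,G,V,Z} and {F,W,Y}.
On input b, block {D,H,P,R} splits into {D,P} and {H,R}.
On input a, block {B,C,G,V,Z} splits into {B,V,Z} and {C,G}.
Split {F,W,Y} by δ(·,a) → {W,Y} and {F}.
On input b, block {C,G} splits into {C} and {G}.
The partition is now stable with 7 blocks: {B,V,Z} | {D,P} | {W,Y} | {H,R} | {C} | {F} | {G}.
State P belongs to the block {D,P}, which has 2 states.

2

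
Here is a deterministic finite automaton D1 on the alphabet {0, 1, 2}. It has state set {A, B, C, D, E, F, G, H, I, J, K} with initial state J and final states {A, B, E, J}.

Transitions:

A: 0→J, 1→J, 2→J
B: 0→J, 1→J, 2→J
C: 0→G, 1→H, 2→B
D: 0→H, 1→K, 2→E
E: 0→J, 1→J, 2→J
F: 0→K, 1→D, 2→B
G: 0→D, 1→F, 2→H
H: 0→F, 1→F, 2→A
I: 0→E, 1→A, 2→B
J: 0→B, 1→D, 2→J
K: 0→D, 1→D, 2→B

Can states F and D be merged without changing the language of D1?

Yes

States {C,G,I} cannot be reached from the start state, so discard them.
P0 = {A,B,E,J} | {D,F,H,K}.
Refine {A,B,E,J} on symbol 1: members go to different blocks, giving {A,B,E} and {J}.
The partition is now stable with 3 blocks: {A,B,E} | {D,F,H,K} | {J}.
F and D lie in the same block of the stable partition, so they are equivalent — no string distinguishes them.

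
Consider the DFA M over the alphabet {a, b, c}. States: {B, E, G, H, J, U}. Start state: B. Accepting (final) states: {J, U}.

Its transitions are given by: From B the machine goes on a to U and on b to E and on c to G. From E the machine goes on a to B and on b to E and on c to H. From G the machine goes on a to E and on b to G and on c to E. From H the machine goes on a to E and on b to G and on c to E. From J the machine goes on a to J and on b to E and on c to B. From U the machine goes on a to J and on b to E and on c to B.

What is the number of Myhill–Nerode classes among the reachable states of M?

Every state is reachable, so we keep all 6.
P0 = {J,U} | {B,E,G,H}.
Split {B,E,G,H} by δ(·,a) → {E,G,H} and {B}.
On input a, block {E,G,H} splits into {G,H} and {E}.
The partition is now stable with 4 blocks: {J,U} | {G,H} | {B} | {E}.

4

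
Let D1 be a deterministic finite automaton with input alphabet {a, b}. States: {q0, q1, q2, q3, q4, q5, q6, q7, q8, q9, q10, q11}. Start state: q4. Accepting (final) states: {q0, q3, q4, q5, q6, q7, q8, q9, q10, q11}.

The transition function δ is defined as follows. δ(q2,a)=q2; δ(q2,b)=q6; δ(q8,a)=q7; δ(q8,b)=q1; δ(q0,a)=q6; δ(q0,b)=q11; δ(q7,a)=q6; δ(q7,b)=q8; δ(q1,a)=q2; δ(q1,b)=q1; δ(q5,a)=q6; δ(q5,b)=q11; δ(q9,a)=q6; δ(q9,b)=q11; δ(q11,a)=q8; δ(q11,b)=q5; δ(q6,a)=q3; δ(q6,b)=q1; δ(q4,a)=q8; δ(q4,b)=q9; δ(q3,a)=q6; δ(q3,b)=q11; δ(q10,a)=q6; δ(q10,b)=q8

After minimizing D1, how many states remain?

7

States {q0,q10} cannot be reached from the start state, so discard them.
P0 = {q3,q4,q5,q6,q7,q8,q9,q11} | {q1,q2}.
Refine {q3,q4,q5,q6,q7,q8,q9,q11} on symbol b: members go to different blocks, giving {q3,q4,q5,q7,q9,q11} and {q6,q8}.
Refine {q3,q4,q5,q7,q9,q11} on symbol b: members go to different blocks, giving {q3,q4,q5,q9,q11} and {q7}.
Split {q1,q2} by δ(·,b) → {q1} and {q2}.
Split {q6,q8} by δ(·,a) → {q6} and {q8}.
Refine {q3,q4,q5,q9,q11} on symbol a: members go to different blocks, giving {q3,q5,q9} and {q4,q11}.
No further refinement is possible. Final partition (7 blocks): {q3,q5,q9} | {q1} | {q6} | {q7} | {q2} | {q8} | {q4,q11}.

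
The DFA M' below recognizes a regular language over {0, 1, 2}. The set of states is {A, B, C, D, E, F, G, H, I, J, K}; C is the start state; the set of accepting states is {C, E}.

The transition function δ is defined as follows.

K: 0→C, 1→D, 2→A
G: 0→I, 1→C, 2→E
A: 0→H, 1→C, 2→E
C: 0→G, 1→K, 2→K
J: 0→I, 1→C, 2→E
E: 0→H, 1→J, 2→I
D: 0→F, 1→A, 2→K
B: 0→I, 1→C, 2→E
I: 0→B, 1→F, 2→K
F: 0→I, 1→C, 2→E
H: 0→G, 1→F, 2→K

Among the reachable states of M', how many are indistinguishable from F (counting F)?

5

P0 = {C,E} | {A,B,D,F,G,H,I,J,K}.
On input 0, block {A,B,D,F,G,H,I,J,K} splits into {A,B,D,F,G,H,I,J} and {K}.
Split {C,E} by δ(·,1) → {C} and {E}.
On input 1, block {A,B,D,F,G,H,I,J} splits into {A,B,F,G,J} and {D,H,I}.
Stable partition: {C} | {A,B,F,G,J} | {K} | {E} | {D,H,I} — 5 equivalence classes.
State F belongs to the block {A,B,F,G,J}, which has 5 states.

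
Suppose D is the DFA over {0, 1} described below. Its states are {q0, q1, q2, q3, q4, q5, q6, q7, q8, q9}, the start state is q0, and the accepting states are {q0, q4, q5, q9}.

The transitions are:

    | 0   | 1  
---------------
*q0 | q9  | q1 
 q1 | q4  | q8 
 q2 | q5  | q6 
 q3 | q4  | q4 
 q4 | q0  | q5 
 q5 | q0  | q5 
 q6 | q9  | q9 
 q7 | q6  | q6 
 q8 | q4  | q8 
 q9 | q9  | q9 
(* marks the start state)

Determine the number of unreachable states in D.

4

No path from q0 leads to q2, q3, q6, q7; the other 6 states are all reachable.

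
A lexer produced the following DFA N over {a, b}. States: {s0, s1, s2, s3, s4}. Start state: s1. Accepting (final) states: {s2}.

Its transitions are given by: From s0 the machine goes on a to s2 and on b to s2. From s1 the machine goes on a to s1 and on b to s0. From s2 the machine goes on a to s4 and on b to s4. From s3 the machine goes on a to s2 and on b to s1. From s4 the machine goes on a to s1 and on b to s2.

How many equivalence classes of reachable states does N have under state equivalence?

States {s3} cannot be reached from the start state, so discard them.
Start with accepting vs non-accepting: {s2} | {s0,s1,s4}.
On input a, block {s0,s1,s4} splits into {s1,s4} and {s0}.
Split {s1,s4} by δ(·,b) → {s1} and {s4}.
Stable partition: {s2} | {s1} | {s0} | {s4} — 4 equivalence classes.

4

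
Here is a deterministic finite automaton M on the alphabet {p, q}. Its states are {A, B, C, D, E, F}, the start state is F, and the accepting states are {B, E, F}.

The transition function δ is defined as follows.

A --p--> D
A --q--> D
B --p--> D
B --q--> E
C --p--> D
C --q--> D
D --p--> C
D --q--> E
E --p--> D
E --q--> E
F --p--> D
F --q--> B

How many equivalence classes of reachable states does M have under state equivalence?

3

Reachable states from the start: {B,C,D,E,F}. Unreachable: {A} — drop them.
Start with accepting vs non-accepting: {B,E,F} | {C,D}.
On input q, block {C,D} splits into {C} and {D}.
Stable partition: {B,E,F} | {C} | {D} — 3 equivalence classes.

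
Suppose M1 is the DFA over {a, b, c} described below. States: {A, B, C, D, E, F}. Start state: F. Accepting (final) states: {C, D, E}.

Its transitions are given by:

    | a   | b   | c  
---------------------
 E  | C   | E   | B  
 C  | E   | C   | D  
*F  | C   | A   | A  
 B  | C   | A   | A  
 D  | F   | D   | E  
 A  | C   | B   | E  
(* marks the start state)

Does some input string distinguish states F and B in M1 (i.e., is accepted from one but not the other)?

All states are reachable from the start state.
Start with accepting vs non-accepting: {C,D,E} | {A,B,F}.
On input a, block {C,D,E} splits into {C,E} and {D}.
On input c, block {C,E} splits into {C} and {E}.
Refine {A,B,F} on symbol c: members go to different blocks, giving {B,F} and {A}.
The partition is now stable with 5 blocks: {C} | {B,F} | {D} | {E} | {A}.
F and B lie in the same block of the stable partition, so they are equivalent — no string distinguishes them.

No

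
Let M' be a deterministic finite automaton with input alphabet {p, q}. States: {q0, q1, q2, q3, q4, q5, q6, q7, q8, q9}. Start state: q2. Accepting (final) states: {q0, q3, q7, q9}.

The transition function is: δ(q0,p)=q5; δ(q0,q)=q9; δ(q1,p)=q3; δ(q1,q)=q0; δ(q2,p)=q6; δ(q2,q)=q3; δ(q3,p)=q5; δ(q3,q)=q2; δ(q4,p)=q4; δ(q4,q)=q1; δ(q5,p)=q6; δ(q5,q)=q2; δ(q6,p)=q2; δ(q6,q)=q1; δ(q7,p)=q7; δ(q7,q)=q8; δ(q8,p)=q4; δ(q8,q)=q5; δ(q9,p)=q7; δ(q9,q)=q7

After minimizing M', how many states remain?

10

Every state is reachable, so we keep all 10.
Start with accepting vs non-accepting: {q0,q3,q7,q9} | {q1,q2,q4,q5,q6,q8}.
On input p, block {q0,q3,q7,q9} splits into {q0,q3} and {q7,q9}.
On input q, block {q0,q3} splits into {q0} and {q3}.
Refine {q1,q2,q4,q5,q6,q8} on symbol p: members go to different blocks, giving {q2,q4,q5,q6,q8} and {q1}.
Split {q2,q4,q5,q6,q8} by δ(·,q) → {q4,q6} and {q5,q8} and {q2}.
On input p, block {q4,q6} splits into {q4} and {q6}.
On input q, block {q7,q9} splits into {q7} and {q9}.
On input p, block {q5,q8} splits into {q5} and {q8}.
The partition is now stable with 10 blocks: {q0} | {q4} | {q7} | {q3} | {q1} | {q5} | {q2} | {q6} | {q9} | {q8}.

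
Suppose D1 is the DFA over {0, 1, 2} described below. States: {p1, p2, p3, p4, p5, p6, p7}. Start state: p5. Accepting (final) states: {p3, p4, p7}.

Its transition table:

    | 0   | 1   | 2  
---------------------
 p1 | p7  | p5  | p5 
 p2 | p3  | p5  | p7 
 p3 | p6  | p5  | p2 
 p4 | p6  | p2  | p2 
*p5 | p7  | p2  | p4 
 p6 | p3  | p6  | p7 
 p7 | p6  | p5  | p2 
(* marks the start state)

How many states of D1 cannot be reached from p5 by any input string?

Starting at p5 and following transitions, the reachable set is {p2, p3, p4, p5, p6, p7}. That leaves p1 unreachable — 1 in total.

1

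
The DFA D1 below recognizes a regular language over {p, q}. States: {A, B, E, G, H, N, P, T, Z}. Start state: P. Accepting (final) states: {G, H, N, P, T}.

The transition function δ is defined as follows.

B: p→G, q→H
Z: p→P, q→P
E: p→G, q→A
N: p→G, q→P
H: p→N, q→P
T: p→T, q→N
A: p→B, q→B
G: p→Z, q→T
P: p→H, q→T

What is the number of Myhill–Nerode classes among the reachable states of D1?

First remove the unreachable states {A,B,E}; 6 states remain.
P0 = {G,H,N,P,T} | {Z}.
On input p, block {G,H,N,P,T} splits into {H,N,P,T} and {G}.
On input p, block {H,N,P,T} splits into {H,P,T} and {N}.
Split {H,P,T} by δ(·,p) → {P,T} and {H}.
Refine {P,T} on symbol p: members go to different blocks, giving {T} and {P}.
No further refinement is possible. Final partition (6 blocks): {T} | {Z} | {G} | {N} | {H} | {P}.

6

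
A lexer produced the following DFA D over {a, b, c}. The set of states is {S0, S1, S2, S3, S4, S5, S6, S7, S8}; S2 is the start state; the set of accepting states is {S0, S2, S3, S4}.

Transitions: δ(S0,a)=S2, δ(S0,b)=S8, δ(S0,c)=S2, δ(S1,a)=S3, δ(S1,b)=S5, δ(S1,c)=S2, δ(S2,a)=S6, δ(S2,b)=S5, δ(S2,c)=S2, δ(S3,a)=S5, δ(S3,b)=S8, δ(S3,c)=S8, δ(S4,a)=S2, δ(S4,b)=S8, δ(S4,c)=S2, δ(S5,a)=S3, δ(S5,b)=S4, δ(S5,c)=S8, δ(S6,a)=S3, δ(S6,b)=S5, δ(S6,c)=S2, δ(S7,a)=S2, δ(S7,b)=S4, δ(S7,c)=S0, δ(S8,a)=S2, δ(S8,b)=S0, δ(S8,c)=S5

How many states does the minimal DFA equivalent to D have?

States {S1,S7} cannot be reached from the start state, so discard them.
P0 = {S0,S2,S3,S4} | {S5,S6,S8}.
On input a, block {S0,S2,S3,S4} splits into {S0,S4} and {S2,S3}.
Refine {S5,S6,S8} on symbol b: members go to different blocks, giving {S5,S8} and {S6}.
Split {S2,S3} by δ(·,a) → {S2} and {S3}.
On input a, block {S5,S8} splits into {S5} and {S8}.
No further refinement is possible. Final partition (6 blocks): {S0,S4} | {S5} | {S2} | {S6} | {S3} | {S8}.

6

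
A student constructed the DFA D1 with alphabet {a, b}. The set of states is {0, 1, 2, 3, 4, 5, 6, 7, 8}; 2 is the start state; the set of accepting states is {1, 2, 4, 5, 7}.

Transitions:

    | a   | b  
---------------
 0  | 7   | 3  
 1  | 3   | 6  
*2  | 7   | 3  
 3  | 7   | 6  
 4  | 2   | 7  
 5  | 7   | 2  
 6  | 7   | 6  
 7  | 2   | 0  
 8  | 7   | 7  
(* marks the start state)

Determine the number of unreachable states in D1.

No path from 2 leads to 1, 4, 5, 8; the other 5 states are all reachable.

4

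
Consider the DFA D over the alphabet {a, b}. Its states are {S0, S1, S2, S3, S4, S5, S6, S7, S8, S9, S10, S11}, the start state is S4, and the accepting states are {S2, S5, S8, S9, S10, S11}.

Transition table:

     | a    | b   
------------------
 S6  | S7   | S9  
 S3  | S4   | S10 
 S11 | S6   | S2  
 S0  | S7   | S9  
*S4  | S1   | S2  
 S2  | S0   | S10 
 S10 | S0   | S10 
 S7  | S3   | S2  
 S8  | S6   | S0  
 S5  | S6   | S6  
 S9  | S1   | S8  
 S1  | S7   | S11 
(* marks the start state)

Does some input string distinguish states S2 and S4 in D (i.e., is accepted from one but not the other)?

Yes

First remove the unreachable states {S5}; 11 states remain.
P0 = {S2,S8,S9,S10,S11} | {S0,S1,S3,S4,S6,S7}.
Split {S2,S8,S9,S10,S11} by δ(·,b) → {S2,S9,S10,S11} and {S8}.
Refine {S2,S9,S10,S11} on symbol b: members go to different blocks, giving {S2,S10,S11} and {S9}.
Split {S0,S1,S3,S4,S6,S7} by δ(·,b) → {S1,S3,S4,S7} and {S0,S6}.
The partition is now stable with 5 blocks: {S2,S10,S11} | {S1,S3,S4,S7} | {S8} | {S9} | {S0,S6}.
S2 and S4 end up in different blocks, so they are distinguishable. For instance, the string 'ε' is accepted from only S2.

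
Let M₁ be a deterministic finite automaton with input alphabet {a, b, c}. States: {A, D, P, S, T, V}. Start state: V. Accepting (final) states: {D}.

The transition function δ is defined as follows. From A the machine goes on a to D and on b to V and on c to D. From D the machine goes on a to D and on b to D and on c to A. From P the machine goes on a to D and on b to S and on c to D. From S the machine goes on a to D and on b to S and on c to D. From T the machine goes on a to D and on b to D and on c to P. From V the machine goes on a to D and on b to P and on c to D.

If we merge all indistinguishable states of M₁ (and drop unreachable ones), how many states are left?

First remove the unreachable states {T}; 5 states remain.
P0 = {D} | {A,P,S,V}.
Stable partition: {D} | {A,P,S,V} — 2 equivalence classes.

2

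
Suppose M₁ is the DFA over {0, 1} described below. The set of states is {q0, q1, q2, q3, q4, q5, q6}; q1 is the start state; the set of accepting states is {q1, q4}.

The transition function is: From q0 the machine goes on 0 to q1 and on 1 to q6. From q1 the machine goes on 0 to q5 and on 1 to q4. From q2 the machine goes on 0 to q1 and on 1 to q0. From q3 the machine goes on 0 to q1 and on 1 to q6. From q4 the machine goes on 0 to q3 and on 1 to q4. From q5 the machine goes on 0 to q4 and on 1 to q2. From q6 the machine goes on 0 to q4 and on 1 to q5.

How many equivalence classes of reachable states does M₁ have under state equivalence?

Every state is reachable, so we keep all 7.
P0 = {q1,q4} | {q0,q2,q3,q5,q6}.
The partition is now stable with 2 blocks: {q1,q4} | {q0,q2,q3,q5,q6}.

2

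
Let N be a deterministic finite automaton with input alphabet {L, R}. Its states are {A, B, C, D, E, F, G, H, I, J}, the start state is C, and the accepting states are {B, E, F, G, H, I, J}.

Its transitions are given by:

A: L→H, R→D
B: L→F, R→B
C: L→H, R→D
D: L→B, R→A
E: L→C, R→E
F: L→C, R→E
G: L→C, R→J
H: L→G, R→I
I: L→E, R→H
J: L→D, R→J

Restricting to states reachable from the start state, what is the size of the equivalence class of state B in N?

Every state is reachable, so we keep all 10.
Initial partition by acceptance: {B,E,F,G,H,I,J} | {A,C,D}.
Refine {B,E,F,G,H,I,J} on symbol L: members go to different blocks, giving {E,F,G,J} and {B,H,I}.
No further refinement is possible. Final partition (3 blocks): {E,F,G,J} | {A,C,D} | {B,H,I}.
The equivalence class containing B is {B,H,I}, of size 3.

3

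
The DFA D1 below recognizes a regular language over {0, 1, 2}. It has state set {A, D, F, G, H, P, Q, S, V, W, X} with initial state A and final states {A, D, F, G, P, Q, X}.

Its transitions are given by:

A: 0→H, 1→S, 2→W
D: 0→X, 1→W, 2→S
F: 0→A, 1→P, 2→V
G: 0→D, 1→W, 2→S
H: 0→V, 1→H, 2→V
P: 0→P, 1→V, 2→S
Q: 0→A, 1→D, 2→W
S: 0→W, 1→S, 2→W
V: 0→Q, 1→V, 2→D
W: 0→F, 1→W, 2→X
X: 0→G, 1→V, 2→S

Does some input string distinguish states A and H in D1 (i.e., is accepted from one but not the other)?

P0 = {A,D,F,G,P,Q,X} | {H,S,V,W}.
On input 0, block {A,D,F,G,P,Q,X} splits into {D,F,G,P,Q,X} and {A}.
Split {D,F,G,P,Q,X} by δ(·,0) → {D,G,P,X} and {F,Q}.
Refine {H,S,V,W} on symbol 0: members go to different blocks, giving {H,S} and {V,W}.
No further refinement is possible. Final partition (5 blocks): {D,G,P,X} | {H,S} | {A} | {F,Q} | {V,W}.
A and H end up in different blocks, so they are distinguishable. For instance, the string 'ε' is accepted from only A.

Yes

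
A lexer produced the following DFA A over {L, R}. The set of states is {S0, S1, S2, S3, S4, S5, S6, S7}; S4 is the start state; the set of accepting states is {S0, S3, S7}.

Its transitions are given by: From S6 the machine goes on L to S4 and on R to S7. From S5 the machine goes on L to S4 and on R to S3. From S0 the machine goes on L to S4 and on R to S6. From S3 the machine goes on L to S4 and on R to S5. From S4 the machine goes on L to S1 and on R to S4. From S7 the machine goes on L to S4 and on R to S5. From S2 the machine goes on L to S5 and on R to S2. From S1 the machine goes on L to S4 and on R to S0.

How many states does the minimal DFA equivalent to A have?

First remove the unreachable states {S2}; 7 states remain.
Initial partition by acceptance: {S0,S3,S7} | {S1,S4,S5,S6}.
Refine {S1,S4,S5,S6} on symbol R: members go to different blocks, giving {S1,S5,S6} and {S4}.
No further refinement is possible. Final partition (3 blocks): {S0,S3,S7} | {S1,S5,S6} | {S4}.

3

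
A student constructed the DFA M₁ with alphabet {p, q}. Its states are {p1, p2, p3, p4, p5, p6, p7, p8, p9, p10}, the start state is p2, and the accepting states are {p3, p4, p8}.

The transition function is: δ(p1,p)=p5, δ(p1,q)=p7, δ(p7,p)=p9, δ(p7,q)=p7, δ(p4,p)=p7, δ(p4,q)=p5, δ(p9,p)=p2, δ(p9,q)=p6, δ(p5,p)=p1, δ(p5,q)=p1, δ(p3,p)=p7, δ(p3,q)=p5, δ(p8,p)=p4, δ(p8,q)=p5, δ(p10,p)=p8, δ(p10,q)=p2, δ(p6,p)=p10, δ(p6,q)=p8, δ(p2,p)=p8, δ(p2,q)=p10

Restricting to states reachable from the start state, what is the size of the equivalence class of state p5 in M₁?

1

First remove the unreachable states {p3}; 9 states remain.
P0 = {p4,p8} | {p1,p2,p5,p6,p7,p9,p10}.
On input p, block {p4,p8} splits into {p4} and {p8}.
On input p, block {p1,p2,p5,p6,p7,p9,p10} splits into {p1,p5,p6,p7,p9} and {p2,p10}.
Split {p1,p5,p6,p7,p9} by δ(·,p) → {p1,p5,p7} and {p6,p9}.
On input p, block {p1,p5,p7} splits into {p1,p5} and {p7}.
Refine {p1,p5} on symbol q: members go to different blocks, giving {p1} and {p5}.
Refine {p6,p9} on symbol q: members go to different blocks, giving {p6} and {p9}.
No further refinement is possible. Final partition (8 blocks): {p4} | {p1} | {p8} | {p2,p10} | {p6} | {p7} | {p5} | {p9}.
State p5 belongs to the block {p5}, which has 1 states.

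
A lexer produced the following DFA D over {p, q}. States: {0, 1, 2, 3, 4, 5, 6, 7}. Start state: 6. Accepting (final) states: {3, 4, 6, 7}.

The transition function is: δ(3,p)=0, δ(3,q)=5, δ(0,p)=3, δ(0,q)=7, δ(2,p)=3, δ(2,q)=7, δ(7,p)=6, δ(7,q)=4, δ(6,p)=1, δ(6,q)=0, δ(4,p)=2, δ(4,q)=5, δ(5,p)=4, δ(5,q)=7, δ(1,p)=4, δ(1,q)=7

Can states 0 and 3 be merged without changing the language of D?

All states are reachable from the start state.
Start with accepting vs non-accepting: {3,4,6,7} | {0,1,2,5}.
Refine {3,4,6,7} on symbol p: members go to different blocks, giving {3,4,6} and {7}.
The partition is now stable with 3 blocks: {3,4,6} | {0,1,2,5} | {7}.
0 and 3 end up in different blocks, so they are distinguishable. For instance, the string 'ε' is accepted from only 3.

No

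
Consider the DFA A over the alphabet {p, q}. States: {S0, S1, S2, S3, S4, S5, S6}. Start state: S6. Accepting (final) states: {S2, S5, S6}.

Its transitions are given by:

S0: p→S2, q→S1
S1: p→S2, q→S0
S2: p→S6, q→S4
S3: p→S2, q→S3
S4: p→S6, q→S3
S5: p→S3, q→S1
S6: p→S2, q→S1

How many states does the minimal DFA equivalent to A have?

2

First remove the unreachable states {S5}; 6 states remain.
Initial partition by acceptance: {S2,S6} | {S0,S1,S3,S4}.
No further refinement is possible. Final partition (2 blocks): {S2,S6} | {S0,S1,S3,S4}.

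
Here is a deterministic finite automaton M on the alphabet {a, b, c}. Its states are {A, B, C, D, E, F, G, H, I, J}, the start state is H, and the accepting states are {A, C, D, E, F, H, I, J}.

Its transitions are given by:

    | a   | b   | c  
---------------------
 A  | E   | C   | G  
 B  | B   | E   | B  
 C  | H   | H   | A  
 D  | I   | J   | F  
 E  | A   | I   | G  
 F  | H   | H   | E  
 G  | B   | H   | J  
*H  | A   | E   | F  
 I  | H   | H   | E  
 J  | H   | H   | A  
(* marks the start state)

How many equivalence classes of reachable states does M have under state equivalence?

5

States {D} cannot be reached from the start state, so discard them.
P0 = {A,C,E,F,H,I,J} | {B,G}.
Refine {A,C,E,F,H,I,J} on symbol c: members go to different blocks, giving {C,F,H,I,J} and {A,E}.
Split {C,F,H,I,J} by δ(·,a) → {C,F,I,J} and {H}.
Refine {B,G} on symbol b: members go to different blocks, giving {B} and {G}.
The partition is now stable with 5 blocks: {C,F,I,J} | {B} | {A,E} | {H} | {G}.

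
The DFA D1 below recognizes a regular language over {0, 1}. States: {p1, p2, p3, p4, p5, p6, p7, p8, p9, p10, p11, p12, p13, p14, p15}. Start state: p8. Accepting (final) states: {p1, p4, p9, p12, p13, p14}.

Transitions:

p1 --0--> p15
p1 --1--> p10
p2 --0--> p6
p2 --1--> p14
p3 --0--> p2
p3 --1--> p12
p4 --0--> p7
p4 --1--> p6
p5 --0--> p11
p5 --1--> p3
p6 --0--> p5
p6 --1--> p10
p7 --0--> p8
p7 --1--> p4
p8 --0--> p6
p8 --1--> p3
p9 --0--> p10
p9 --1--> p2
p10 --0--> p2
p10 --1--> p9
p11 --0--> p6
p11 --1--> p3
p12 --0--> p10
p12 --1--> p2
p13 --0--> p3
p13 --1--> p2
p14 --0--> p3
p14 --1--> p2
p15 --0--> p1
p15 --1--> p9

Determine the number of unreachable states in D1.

5

No path from p8 leads to p1, p4, p7, p13, p15; the other 10 states are all reachable.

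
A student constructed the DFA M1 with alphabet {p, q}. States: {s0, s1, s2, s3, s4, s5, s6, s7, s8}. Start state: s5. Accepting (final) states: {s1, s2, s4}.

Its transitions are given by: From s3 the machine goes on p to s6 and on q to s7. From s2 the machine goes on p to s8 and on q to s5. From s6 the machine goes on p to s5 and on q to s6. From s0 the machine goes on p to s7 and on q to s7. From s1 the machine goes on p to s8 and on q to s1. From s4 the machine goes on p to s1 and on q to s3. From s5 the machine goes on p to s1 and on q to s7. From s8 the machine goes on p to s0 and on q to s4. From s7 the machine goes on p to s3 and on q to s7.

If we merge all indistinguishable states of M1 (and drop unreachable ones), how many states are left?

Reachable states from the start: {s0,s1,s3,s4,s5,s6,s7,s8}. Unreachable: {s2} — drop them.
P0 = {s1,s4} | {s0,s3,s5,s6,s7,s8}.
Split {s1,s4} by δ(·,p) → {s1} and {s4}.
Refine {s0,s3,s5,s6,s7,s8} on symbol p: members go to different blocks, giving {s0,s3,s6,s7,s8} and {s5}.
Split {s0,s3,s6,s7,s8} by δ(·,p) → {s0,s3,s7,s8} and {s6}.
Split {s0,s3,s7,s8} by δ(·,p) → {s0,s7,s8} and {s3}.
On input p, block {s0,s7,s8} splits into {s0,s8} and {s7}.
Refine {s0,s8} on symbol p: members go to different blocks, giving {s0} and {s8}.
No further refinement is possible. Final partition (8 blocks): {s1} | {s0} | {s4} | {s5} | {s6} | {s3} | {s7} | {s8}.

8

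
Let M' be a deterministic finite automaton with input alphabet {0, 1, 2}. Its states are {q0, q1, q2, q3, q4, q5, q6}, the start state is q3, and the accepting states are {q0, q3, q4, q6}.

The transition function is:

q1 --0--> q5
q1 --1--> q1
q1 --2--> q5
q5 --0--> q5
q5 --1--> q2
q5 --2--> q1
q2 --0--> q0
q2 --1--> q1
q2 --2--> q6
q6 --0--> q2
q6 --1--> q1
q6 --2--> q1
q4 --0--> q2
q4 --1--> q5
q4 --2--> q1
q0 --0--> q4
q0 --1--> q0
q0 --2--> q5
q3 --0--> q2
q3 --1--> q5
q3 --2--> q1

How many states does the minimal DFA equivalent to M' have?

6

Every state is reachable, so we keep all 7.
Start with accepting vs non-accepting: {q0,q3,q4,q6} | {q1,q2,q5}.
Split {q0,q3,q4,q6} by δ(·,0) → {q3,q4,q6} and {q0}.
On input 0, block {q1,q2,q5} splits into {q1,q5} and {q2}.
On input 1, block {q1,q5} splits into {q1} and {q5}.
On input 1, block {q3,q4,q6} splits into {q3,q4} and {q6}.
No further refinement is possible. Final partition (6 blocks): {q3,q4} | {q1} | {q0} | {q2} | {q5} | {q6}.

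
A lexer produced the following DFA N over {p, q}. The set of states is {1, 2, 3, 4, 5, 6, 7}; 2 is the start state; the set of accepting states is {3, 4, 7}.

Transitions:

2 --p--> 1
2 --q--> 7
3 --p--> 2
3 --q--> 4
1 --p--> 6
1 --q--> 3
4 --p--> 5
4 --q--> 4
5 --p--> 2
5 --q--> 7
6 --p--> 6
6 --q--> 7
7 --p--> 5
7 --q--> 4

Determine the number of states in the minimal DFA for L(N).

Every state is reachable, so we keep all 7.
Start with accepting vs non-accepting: {3,4,7} | {1,2,5,6}.
Stable partition: {3,4,7} | {1,2,5,6} — 2 equivalence classes.

2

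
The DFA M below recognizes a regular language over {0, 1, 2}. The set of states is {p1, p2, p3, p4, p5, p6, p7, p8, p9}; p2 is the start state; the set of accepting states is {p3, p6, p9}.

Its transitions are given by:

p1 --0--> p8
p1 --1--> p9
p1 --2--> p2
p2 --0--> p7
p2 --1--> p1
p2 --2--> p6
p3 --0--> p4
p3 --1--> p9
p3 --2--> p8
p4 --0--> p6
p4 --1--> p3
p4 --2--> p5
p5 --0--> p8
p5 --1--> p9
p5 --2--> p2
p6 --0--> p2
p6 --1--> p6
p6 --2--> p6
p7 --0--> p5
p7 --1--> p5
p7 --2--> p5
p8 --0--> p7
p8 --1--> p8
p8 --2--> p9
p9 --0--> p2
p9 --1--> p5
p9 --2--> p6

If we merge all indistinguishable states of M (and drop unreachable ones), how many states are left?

States {p3,p4} cannot be reached from the start state, so discard them.
P0 = {p6,p9} | {p1,p2,p5,p7,p8}.
On input 1, block {p6,p9} splits into {p6} and {p9}.
On input 1, block {p1,p2,p5,p7,p8} splits into {p2,p7,p8} and {p1,p5}.
On input 0, block {p2,p7,p8} splits into {p2,p8} and {p7}.
On input 1, block {p2,p8} splits into {p2} and {p8}.
No further refinement is possible. Final partition (6 blocks): {p6} | {p2} | {p9} | {p1,p5} | {p7} | {p8}.

6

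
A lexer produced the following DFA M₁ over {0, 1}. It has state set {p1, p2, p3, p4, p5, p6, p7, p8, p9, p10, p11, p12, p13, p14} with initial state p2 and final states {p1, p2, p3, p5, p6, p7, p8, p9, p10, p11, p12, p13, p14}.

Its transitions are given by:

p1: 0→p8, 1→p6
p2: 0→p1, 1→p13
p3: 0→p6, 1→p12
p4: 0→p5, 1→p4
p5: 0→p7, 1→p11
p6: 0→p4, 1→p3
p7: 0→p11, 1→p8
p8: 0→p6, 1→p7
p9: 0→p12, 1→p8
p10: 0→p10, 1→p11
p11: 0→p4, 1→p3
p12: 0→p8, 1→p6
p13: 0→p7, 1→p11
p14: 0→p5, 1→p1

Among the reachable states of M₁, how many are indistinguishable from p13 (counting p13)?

4

States {p9,p10,p14} cannot be reached from the start state, so discard them.
Start with accepting vs non-accepting: {p1,p2,p3,p5,p6,p7,p8,p11,p12,p13} | {p4}.
Split {p1,p2,p3,p5,p6,p7,p8,p11,p12,p13} by δ(·,0) → {p1,p2,p3,p5,p7,p8,p12,p13} and {p6,p11}.
Split {p1,p2,p3,p5,p7,p8,p12,p13} by δ(·,0) → {p1,p2,p5,p12,p13} and {p3,p7,p8}.
Refine {p1,p2,p5,p12,p13} on symbol 0: members go to different blocks, giving {p1,p5,p12,p13} and {p2}.
On input 1, block {p3,p7,p8} splits into {p7,p8} and {p3}.
Stable partition: {p1,p5,p12,p13} | {p4} | {p6,p11} | {p7,p8} | {p2} | {p3} — 6 equivalence classes.
The equivalence class containing p13 is {p1,p5,p12,p13}, of size 4.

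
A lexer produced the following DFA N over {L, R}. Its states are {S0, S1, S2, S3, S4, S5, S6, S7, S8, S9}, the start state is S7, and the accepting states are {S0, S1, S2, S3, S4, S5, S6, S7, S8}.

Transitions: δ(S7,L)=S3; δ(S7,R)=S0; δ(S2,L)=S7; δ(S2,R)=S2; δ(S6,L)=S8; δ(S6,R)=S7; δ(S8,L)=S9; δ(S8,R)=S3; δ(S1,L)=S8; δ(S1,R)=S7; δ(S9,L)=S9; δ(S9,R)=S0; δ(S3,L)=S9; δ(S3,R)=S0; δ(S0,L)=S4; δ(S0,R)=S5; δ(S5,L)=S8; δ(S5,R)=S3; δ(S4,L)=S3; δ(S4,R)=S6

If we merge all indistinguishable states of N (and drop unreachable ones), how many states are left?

8

Reachable states from the start: {S0,S3,S4,S5,S6,S7,S8,S9}. Unreachable: {S1,S2} — drop them.
Start with accepting vs non-accepting: {S0,S3,S4,S5,S6,S7,S8} | {S9}.
On input L, block {S0,S3,S4,S5,S6,S7,S8} splits into {S0,S4,S5,S6,S7} and {S3,S8}.
Refine {S0,S4,S5,S6,S7} on symbol L: members go to different blocks, giving {S4,S5,S6,S7} and {S0}.
Refine {S4,S5,S6,S7} on symbol R: members go to different blocks, giving {S4,S6} and {S5} and {S7}.
Split {S4,S6} by δ(·,R) → {S4} and {S6}.
On input R, block {S3,S8} splits into {S3} and {S8}.
Stable partition: {S4} | {S9} | {S3} | {S0} | {S5} | {S7} | {S6} | {S8} — 8 equivalence classes.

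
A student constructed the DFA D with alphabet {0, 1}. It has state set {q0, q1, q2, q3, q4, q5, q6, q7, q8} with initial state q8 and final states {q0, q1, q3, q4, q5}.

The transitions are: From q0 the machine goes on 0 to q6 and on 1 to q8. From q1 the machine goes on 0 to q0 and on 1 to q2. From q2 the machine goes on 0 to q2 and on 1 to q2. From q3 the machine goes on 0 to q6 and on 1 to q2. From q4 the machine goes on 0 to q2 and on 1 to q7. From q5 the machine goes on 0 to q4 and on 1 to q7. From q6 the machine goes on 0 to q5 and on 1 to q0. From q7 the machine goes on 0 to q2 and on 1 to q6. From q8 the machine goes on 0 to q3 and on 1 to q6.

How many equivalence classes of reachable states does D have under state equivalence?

States {q1} cannot be reached from the start state, so discard them.
P0 = {q0,q3,q4,q5} | {q2,q6,q7,q8}.
On input 0, block {q0,q3,q4,q5} splits into {q0,q3,q4} and {q5}.
Refine {q2,q6,q7,q8} on symbol 0: members go to different blocks, giving {q2,q7} and {q6} and {q8}.
On input 0, block {q0,q3,q4} splits into {q0,q3} and {q4}.
Split {q0,q3} by δ(·,1) → {q0} and {q3}.
On input 1, block {q2,q7} splits into {q2} and {q7}.
No further refinement is possible. Final partition (8 blocks): {q0} | {q2} | {q5} | {q6} | {q8} | {q4} | {q3} | {q7}.

8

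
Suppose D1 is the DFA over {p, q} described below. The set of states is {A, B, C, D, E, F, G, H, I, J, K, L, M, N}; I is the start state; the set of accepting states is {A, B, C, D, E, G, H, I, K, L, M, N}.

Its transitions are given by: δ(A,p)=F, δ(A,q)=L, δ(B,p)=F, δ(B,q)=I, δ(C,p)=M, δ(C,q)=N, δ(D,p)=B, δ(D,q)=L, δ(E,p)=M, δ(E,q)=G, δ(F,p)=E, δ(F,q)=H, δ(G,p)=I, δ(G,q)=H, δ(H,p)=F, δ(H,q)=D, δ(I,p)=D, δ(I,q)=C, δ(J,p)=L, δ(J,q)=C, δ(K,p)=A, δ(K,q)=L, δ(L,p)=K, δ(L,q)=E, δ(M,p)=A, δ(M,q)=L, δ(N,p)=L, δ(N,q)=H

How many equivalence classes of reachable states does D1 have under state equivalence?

7

States {J} cannot be reached from the start state, so discard them.
Initial partition by acceptance: {A,B,C,D,E,G,H,I,K,L,M,N} | {F}.
Split {A,B,C,D,E,G,H,I,K,L,M,N} by δ(·,p) → {C,D,E,G,I,K,L,M,N} and {A,B,H}.
On input p, block {C,D,E,G,I,K,L,M,N} splits into {C,E,G,I,L,N} and {D,K,M}.
Split {C,E,G,I,L,N} by δ(·,p) → {C,E,I,L} and {G,N}.
On input q, block {C,E,I,L} splits into {C,E} and {I,L}.
On input q, block {A,B,H} splits into {A,B} and {H}.
Stable partition: {C,E} | {F} | {A,B} | {D,K,M} | {G,N} | {I,L} | {H} — 7 equivalence classes.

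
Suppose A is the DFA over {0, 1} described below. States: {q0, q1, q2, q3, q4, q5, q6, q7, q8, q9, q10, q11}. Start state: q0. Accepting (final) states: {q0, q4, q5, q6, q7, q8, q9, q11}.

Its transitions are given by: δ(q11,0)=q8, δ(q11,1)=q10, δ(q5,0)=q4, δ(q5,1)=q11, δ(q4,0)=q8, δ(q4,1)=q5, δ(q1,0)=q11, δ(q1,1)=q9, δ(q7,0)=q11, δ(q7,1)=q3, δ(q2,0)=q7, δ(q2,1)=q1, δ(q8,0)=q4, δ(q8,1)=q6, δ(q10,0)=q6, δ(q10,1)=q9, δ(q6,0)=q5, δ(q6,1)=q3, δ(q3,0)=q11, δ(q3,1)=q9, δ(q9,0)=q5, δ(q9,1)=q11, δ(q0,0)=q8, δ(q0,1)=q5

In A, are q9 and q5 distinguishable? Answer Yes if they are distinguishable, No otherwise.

States {q1,q2,q7} cannot be reached from the start state, so discard them.
P0 = {q0,q4,q5,q6,q8,q9,q11} | {q3,q10}.
On input 1, block {q0,q4,q5,q6,q8,q9,q11} splits into {q0,q4,q5,q8,q9} and {q6,q11}.
Split {q0,q4,q5,q8,q9} by δ(·,1) → {q5,q8,q9} and {q0,q4}.
On input 0, block {q5,q8,q9} splits into {q5,q8} and {q9}.
Stable partition: {q5,q8} | {q3,q10} | {q6,q11} | {q0,q4} | {q9} — 5 equivalence classes.
q9 and q5 end up in different blocks, so they are distinguishable. For instance, the string '011' is accepted from only q5.

Yes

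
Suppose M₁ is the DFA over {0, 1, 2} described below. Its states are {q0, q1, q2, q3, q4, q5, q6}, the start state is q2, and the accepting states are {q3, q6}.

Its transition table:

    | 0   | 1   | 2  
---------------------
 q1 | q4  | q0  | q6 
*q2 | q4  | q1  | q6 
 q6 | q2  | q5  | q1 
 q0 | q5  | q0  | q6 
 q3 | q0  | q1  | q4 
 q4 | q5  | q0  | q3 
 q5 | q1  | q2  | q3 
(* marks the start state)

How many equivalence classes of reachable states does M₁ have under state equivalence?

2

Every state is reachable, so we keep all 7.
Initial partition by acceptance: {q3,q6} | {q0,q1,q2,q4,q5}.
The partition is now stable with 2 blocks: {q3,q6} | {q0,q1,q2,q4,q5}.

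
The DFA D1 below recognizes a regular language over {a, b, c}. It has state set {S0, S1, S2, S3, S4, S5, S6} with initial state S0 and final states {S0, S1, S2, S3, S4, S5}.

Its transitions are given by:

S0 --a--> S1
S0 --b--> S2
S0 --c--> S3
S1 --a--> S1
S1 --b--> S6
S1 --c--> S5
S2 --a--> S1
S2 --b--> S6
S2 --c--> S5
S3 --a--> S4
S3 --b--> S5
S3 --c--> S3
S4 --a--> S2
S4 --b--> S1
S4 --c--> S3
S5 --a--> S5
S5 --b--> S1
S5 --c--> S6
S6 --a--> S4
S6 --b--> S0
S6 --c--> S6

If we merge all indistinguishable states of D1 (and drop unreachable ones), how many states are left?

5

All states are reachable from the start state.
P0 = {S0,S1,S2,S3,S4,S5} | {S6}.
Split {S0,S1,S2,S3,S4,S5} by δ(·,b) → {S0,S3,S4,S5} and {S1,S2}.
On input a, block {S0,S3,S4,S5} splits into {S0,S4} and {S3,S5}.
On input a, block {S3,S5} splits into {S3} and {S5}.
No further refinement is possible. Final partition (5 blocks): {S0,S4} | {S6} | {S1,S2} | {S3} | {S5}.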